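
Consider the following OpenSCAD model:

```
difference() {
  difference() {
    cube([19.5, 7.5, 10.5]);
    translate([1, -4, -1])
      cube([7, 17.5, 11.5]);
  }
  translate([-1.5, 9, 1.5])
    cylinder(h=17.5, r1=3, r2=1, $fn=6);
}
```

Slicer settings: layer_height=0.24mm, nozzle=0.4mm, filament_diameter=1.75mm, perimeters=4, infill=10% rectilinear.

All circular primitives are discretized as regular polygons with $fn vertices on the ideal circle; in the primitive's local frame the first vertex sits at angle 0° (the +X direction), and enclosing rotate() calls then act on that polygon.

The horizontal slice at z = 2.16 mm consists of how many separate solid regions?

2

At z = 2.16 mm: the 19.5×7.5 cube contributes its full rectangle; the cube at (1, -4) is present — its section is the full 7×17.5 rectangle; After the difference (first − rest): starting from the 19.5×7.5 cube, the 7×17.5 cube at (1, -4) partially overlaps it — only the 52.50 mm² overlap (of its 122.50 mm²) is removed, clipping the outline — 2 connected regions; the cone at (-1.5, 9) contributes a regular 6-gon of circumradius 2.925 (interpolated between r1=3 and r2=1 at t=0.038); After the difference (first − rest): starting from the result so far, the cone at (-1.5, 9) partially overlaps it — only the 0.27 mm² overlap (of its 22.22 mm²) is removed, clipping the outline — 2 connected regions. The result has 2 disconnected regions.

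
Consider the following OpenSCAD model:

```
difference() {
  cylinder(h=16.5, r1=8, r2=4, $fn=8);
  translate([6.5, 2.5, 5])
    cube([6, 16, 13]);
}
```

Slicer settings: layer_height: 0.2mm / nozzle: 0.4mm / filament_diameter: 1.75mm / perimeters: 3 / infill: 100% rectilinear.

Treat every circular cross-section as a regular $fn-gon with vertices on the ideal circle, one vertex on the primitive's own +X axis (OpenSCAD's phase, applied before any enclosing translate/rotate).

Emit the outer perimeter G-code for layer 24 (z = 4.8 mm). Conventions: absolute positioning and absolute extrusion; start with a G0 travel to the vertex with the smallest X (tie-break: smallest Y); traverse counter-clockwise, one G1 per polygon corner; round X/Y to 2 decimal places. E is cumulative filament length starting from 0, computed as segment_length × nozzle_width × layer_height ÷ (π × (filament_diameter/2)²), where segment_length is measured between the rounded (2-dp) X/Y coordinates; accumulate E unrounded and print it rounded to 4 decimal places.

At z = 4.8 mm: the cone (r1=8→r2=4) has section circumradius 6.836 here — a regular 8-gon; the cube at (6.5, 2.5) does not reach this height (z outside [5, 18]); Subtracting the remaining from the first: none of the subtracted shapes is present at this height, so the cone is unchanged — 1 connected region. The outline is a single polygon with 8 vertices. Extrusion per mm of travel: 0.4 × 0.2 / (π × 0.875²) = 0.033260. Accumulating E over each segment gives final E = 1.3920.

G0 X-6.84 Y0.00 Z4.80
G1 X-4.83 Y-4.83 E0.1740
G1 X0.00 Y-6.84 E0.3480
G1 X4.83 Y-4.83 E0.5220
G1 X6.84 Y0.00 E0.6960
G1 X4.83 Y4.83 E0.8700
G1 X0.00 Y6.84 E1.0440
G1 X-4.83 Y4.83 E1.2180
G1 X-6.84 Y0.00 E1.3920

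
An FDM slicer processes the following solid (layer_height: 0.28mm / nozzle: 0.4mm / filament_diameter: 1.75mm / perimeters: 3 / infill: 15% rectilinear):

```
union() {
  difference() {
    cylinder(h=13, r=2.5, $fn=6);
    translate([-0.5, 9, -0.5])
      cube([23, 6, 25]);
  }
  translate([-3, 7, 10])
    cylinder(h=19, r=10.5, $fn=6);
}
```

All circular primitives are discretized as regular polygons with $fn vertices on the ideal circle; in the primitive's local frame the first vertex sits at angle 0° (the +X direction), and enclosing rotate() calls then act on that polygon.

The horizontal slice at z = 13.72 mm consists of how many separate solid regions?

1

At z = 13.72 mm: the cylinder is absent (z outside [0, 13]); the cube at (-0.5, 9) is present — its section is the full 23×6 rectangle; After the difference (first − rest): the first operand is absent here, so nothing remains; the r=10.5 cylinder at (-3, 7) gives a regular 6-gon of circumradius 10.5 (constant along its height); Taking the union: only the r=10.5 cylinder at (-3, 7) is present, so the union is just that shape — 1 connected region. The result has 1 disconnected region.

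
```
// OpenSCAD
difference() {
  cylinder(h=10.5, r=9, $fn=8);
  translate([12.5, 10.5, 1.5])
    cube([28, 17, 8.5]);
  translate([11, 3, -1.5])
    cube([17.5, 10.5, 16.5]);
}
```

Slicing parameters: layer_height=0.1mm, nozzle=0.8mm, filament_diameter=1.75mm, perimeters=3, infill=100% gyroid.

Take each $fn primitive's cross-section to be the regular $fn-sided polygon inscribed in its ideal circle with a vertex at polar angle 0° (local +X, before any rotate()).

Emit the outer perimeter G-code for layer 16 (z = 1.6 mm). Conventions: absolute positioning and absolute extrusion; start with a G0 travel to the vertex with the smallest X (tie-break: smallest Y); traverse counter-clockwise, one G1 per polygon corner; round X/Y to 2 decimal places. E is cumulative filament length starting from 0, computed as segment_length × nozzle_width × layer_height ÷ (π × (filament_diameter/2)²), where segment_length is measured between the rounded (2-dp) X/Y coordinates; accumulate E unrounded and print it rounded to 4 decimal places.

G0 X-9.00 Y0.00 Z1.60
G1 X-6.36 Y-6.36 E0.2290
G1 X0.00 Y-9.00 E0.4581
G1 X6.36 Y-6.36 E0.6871
G1 X9.00 Y0.00 E0.9161
G1 X6.36 Y6.36 E1.1452
G1 X0.00 Y9.00 E1.3742
G1 X-6.36 Y6.36 E1.6032
G1 X-9.00 Y0.00 E1.8323

At z = 1.6 mm: the cylinder: section is a regular 8-gon, circumradius r=9; the 28×17 cube at (12.5, 10.5) contributes its full rectangle; the cube at (11, 3) (footprint 17.5×10.5) is included at this height; After the difference (first − rest): starting from the r=9 cylinder, the 28×17 cube at (12.5, 10.5) misses the remaining region (no effect); the 17.5×10.5 cube at (11, 3) misses the remaining region (no effect) — 1 connected region. The outline is a single polygon with 8 vertices. Extrusion per mm of travel: 0.8 × 0.1 / (π × 0.875²) = 0.033260. Accumulating E over each segment gives final E = 1.8323.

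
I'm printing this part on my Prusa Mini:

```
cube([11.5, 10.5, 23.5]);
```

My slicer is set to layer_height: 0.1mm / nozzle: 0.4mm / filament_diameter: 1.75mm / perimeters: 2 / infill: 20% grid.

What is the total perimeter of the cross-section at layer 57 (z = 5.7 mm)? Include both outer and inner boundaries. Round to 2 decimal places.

At z = 5.7 mm: the 11.5×10.5 cube contributes its full rectangle (perimeter 44.00 mm). Overall, the cross-section is a single solid region. Total boundary length (outer) = 44.00 mm.

44.00 mm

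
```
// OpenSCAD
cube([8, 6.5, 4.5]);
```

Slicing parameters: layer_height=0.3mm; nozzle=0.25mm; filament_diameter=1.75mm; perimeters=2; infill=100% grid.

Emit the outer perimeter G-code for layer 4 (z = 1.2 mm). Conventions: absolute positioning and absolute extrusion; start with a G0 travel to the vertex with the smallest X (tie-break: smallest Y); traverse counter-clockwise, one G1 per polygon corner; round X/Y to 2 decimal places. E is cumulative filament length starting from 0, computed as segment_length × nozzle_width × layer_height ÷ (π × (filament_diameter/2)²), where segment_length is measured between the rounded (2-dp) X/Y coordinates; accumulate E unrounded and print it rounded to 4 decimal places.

G0 X0.00 Y0.00 Z1.20
G1 X8.00 Y0.00 E0.2495
G1 X8.00 Y6.50 E0.4521
G1 X0.00 Y6.50 E0.7016
G1 X0.00 Y0.00 E0.9043

At z = 1.2 mm: the 8×6.5 cube contributes its full rectangle. The outline is a single polygon with 4 vertices. Extrusion per mm of travel: 0.25 × 0.3 / (π × 0.875²) = 0.031181. Accumulating E over each segment gives final E = 0.9043.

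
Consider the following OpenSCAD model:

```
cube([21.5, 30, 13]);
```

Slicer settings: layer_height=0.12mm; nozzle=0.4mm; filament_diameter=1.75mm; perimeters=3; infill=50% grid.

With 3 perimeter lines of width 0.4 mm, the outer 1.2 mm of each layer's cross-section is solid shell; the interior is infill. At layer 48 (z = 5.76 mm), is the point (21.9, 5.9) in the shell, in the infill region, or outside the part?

outside

At z = 5.76 mm: the cube is present — its section is the full 21.5×30 rectangle. Overall, the cross-section is a single solid region. The nearest boundary edge runs (21.50, 0.00)→(21.50, 30.00); distance from the point to it = 0.40 mm. The point is not inside any of the regions above, so it lies outside the cross-section (0.40 mm from the nearest boundary).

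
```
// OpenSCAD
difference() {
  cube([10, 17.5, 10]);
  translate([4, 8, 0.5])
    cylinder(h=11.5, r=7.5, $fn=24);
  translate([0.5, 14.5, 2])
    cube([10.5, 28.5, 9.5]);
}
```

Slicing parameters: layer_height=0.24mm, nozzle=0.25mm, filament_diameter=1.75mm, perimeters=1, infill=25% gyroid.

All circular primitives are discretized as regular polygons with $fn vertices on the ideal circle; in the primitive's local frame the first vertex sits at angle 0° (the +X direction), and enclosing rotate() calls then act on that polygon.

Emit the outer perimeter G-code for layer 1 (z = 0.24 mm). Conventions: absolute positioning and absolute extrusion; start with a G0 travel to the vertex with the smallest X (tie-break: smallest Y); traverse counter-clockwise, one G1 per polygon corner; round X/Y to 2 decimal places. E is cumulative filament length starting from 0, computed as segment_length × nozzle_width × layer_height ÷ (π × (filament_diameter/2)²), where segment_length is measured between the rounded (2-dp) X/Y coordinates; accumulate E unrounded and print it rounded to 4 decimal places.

G0 X0.00 Y0.00 Z0.24
G1 X10.00 Y0.00 E0.2495
G1 X10.00 Y17.50 E0.6860
G1 X0.00 Y17.50 E0.9354
G1 X0.00 Y0.00 E1.3720

At z = 0.24 mm: the cube (footprint 10×17.5) is included at this height; the cylinder at (4, 8) is not intersected at this z (z outside [0.5, 12]); the cube at (0.5, 14.5) does not reach this height (z outside [2, 11.5]); After the difference (first − rest): none of the subtracted shapes is present at this height, so the 10×17.5 cube is unchanged — 1 connected region. The outline is a single polygon with 4 vertices. Extrusion per mm of travel: 0.25 × 0.24 / (π × 0.875²) = 0.024945. Accumulating E over each segment gives final E = 1.3720.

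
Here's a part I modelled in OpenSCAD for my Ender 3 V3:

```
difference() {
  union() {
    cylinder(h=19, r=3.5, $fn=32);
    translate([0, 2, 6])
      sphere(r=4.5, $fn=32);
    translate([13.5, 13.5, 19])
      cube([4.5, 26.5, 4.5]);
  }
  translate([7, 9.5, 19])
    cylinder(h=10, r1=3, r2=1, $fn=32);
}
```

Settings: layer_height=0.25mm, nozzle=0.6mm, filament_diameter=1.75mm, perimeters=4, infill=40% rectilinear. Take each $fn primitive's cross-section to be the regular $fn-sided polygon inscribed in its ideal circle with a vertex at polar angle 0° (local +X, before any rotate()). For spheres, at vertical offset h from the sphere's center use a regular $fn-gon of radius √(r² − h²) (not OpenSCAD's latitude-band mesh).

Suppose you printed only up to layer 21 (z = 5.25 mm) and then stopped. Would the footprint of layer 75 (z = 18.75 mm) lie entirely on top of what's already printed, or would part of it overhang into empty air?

entirely on top

Compare the two slices. At z = 5.25: the r=3.5 cylinder gives a regular 32-gon of circumradius 3.5 (constant along its height) (area = (32/2)·3.500²·sin(360°/32) = 38.24 mm²); the sphere at (0, 2): section is a regular 32-gon, circumradius = √(r²−h²) = √(4.5²−0.75²) = 4.437 (area = (32/2)·4.437²·sin(360°/32) = 61.45 mm²); the cube at (13.5, 13.5) is not intersected at this z (z outside [19, 23.5]); Taking the union: the regions partially overlap — summed areas 99.69 mm² minus the doubly-counted overlap 32.38 mm² gives 67.31 mm² — area = 67.31 mm²; the cone at (7, 9.5) does not reach this height (z outside [19, 29]); Subtracting the remaining from the first: none of the subtracted shapes is present at this height, so that combined region is unchanged — area = 67.31 mm². At z = 18.75: the r=3.5 cylinder contributes a regular 32-gon of circumradius 3.5 (area = (32/2)·3.500²·sin(360°/32) = 38.24 mm²); the sphere at (0, 2) is not intersected at this z (|z−center|=12.750 > r=4.5); the cube at (13.5, 13.5) is not intersected at this z (z outside [19, 23.5]); Taking the union: only the r=3.5 cylinder is present, so the union is just that shape — area = 38.24 mm²; the cone at (7, 9.5) is absent (z outside [19, 29]); Subtracting the remaining from the first: none of the subtracted shapes is present at this height, so the result so far is unchanged — area = 38.24 mm². Checking containment: the cross-section at z = 18.75 is a subset of the cross-section at z = 5.25.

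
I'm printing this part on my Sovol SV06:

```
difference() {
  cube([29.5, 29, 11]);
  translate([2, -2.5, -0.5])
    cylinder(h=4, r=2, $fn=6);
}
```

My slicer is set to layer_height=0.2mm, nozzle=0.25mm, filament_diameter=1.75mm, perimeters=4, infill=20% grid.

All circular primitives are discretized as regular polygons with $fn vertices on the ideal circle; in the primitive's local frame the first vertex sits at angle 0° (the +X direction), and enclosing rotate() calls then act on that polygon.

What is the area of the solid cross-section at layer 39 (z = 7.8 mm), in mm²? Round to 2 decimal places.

At z = 7.8 mm: the cube is present — its section is the full 29.5×29 rectangle (area 855.50 mm²); the cylinder at (2, -2.5) is absent (z outside [-0.5, 3.5]); Subtracting the remaining from the first: none of the subtracted shapes is present at this height, so the 29.5×29 cube is unchanged — area = 855.50 mm². Overall, the cross-section is a single solid region. Net area = 855.50 mm².

855.50 mm²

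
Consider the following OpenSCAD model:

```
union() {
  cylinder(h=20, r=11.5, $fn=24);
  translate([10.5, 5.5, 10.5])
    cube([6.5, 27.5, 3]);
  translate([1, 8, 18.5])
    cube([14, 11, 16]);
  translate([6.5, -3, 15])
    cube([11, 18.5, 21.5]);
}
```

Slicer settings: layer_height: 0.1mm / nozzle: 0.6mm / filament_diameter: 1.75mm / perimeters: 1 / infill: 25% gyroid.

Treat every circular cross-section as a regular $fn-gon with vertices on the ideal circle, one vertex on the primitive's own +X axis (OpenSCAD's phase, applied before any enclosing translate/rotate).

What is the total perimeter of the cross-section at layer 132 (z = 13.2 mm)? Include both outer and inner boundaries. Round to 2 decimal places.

140.05 mm

At z = 13.2 mm: the r=11.5 cylinder gives a regular 24-gon of circumradius 11.5 (constant along its height) (perimeter = 2·24·11.500·sin(180°/24) = 72.05 mm); the 6.5×27.5 cube at (10.5, 5.5) contributes its full rectangle (perimeter 68.00 mm); the cube at (1, 8) is not intersected at this z (z outside [18.5, 34.5]); the cube at (6.5, -3) is absent (z outside [15, 36.5]); Taking the union: the 2 present regions are separate (no shared area or edge), so areas and boundary lengths simply add and each stays a separate island — boundary = 140.05 mm. Overall, the cross-section has 2 separate islands. Total boundary length (outer) = 140.05 mm.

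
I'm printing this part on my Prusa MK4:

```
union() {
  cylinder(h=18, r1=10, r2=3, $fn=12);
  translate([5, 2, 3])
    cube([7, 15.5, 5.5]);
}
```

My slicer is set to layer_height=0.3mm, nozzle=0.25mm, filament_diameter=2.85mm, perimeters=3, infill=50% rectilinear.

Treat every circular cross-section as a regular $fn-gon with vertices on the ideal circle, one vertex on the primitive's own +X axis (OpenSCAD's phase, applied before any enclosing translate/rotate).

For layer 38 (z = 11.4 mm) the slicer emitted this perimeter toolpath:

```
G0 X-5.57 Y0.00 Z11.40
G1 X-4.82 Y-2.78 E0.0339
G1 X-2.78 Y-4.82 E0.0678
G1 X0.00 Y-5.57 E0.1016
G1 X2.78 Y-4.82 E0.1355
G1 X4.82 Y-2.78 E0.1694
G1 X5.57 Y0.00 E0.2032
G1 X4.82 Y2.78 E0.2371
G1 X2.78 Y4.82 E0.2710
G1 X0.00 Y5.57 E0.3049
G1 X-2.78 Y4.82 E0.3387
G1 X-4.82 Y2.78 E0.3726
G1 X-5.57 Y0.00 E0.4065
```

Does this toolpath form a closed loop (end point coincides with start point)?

Start point (G0): (-5.57, 0.00). End point (last G1): the path returns to the start — closed.

yes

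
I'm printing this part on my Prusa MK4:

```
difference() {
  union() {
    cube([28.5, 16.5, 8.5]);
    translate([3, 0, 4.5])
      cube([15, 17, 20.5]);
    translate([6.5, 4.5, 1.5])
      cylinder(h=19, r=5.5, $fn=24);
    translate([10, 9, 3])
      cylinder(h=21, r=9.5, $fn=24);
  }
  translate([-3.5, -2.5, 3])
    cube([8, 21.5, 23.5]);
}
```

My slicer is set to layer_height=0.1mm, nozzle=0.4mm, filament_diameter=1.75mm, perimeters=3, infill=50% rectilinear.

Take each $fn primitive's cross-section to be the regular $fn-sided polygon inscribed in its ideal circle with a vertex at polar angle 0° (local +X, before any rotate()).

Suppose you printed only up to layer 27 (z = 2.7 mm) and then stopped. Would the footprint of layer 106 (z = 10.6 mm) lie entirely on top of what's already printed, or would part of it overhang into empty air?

part overhangs

Compare the two slices. At z = 2.7: the cube (footprint 28.5×16.5) is included at this height (area 470.25 mm²); the cube at (3, 0) is not intersected at this z (z outside [4.5, 25]); the r=5.5 cylinder at (6.5, 4.5) contributes a regular 24-gon of circumradius 5.5 (area = (24/2)·5.500²·sin(360°/24) = 93.95 mm²); the cylinder at (10, 9) does not reach this height (z outside [3, 24]); Merging all regions: the regions partially overlap — summed areas 564.20 mm² minus the doubly-counted overlap 89.85 mm² gives 474.35 mm² — area = 474.35 mm²; the cube at (-3.5, -2.5) is not intersected at this z (z outside [3, 26.5]); After the difference (first − rest): none of the subtracted shapes is present at this height, so that combined region is unchanged — area = 474.35 mm². At z = 10.6: the cube does not reach this height (z outside [0, 8.5]); the cube at (3, 0) is present — its section is the full 15×17 rectangle (area 255.00 mm²); the r=5.5 cylinder at (6.5, 4.5) gives a regular 24-gon of circumradius 5.5 (constant along its height) (area = (24/2)·5.500²·sin(360°/24) = 93.95 mm²); the cylinder at (10, 9): section is a regular 24-gon, circumradius r=9.5 (area = (24/2)·9.500²·sin(360°/24) = 280.30 mm²); Merging all regions: the regions partially overlap — summed areas 629.25 mm² minus the doubly-counted overlap 323.13 mm² gives 306.12 mm² — area = 306.12 mm²; the cube at (-3.5, -2.5) is present — its section is the full 8×21.5 rectangle (area 172.00 mm²); Subtracting the remaining from the first: starting from the result so far (306.12 mm²), the 8×21.5 cube at (-3.5, -2.5) partially overlaps it — only the 51.98 mm² overlap (of its 172.00 mm²) is removed, clipping the outline — area = 254.14 mm². Checking containment: at z = 10.6 the cross-section extends beyond the z = 2.7 cross-section by about 17.79 mm².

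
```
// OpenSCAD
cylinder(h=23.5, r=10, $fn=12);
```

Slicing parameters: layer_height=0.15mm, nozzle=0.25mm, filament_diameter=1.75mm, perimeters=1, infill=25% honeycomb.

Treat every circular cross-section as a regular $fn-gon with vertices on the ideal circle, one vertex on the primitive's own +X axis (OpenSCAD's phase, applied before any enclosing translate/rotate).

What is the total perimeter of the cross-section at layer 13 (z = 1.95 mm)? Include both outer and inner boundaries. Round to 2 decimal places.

62.12 mm

At z = 1.95 mm: the r=10 cylinder gives a regular 12-gon of circumradius 10 (constant along its height) (perimeter = 2·12·10.000·sin(180°/12) = 62.12 mm). Overall, the cross-section is a single solid region. Total boundary length (outer) = 62.12 mm.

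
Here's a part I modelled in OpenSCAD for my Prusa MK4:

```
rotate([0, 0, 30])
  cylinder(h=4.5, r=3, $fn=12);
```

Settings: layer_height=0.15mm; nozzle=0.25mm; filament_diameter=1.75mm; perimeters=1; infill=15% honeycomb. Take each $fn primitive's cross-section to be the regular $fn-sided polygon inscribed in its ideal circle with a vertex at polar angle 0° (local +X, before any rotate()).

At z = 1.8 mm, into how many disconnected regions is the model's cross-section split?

At z = 1.8 mm: the r=3 cylinder gives a regular 12-gon of circumradius 3 (constant along its height); (rotated 30° about Z; rotation is an isometry so areas/perimeters/island counts are preserved). The result has 1 disconnected region.

1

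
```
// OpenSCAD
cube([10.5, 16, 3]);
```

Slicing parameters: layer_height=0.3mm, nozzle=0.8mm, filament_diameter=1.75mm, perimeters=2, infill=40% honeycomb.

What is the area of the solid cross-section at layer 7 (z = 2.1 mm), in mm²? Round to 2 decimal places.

168.00 mm²

At z = 2.1 mm: the cube (footprint 10.5×16) is included at this height (area 168.00 mm²). Overall, the cross-section is a single solid region. Net area = 168.00 mm².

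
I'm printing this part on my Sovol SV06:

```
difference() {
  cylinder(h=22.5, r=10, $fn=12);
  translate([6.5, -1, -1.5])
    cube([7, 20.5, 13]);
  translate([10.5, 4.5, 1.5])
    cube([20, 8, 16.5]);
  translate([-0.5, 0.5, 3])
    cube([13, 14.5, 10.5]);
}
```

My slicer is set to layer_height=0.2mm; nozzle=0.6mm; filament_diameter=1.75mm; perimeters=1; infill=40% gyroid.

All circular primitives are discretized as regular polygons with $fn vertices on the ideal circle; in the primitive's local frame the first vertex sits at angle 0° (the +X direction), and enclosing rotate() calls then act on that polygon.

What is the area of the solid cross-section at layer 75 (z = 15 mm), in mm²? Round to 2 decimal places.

At z = 15 mm: the r=10 cylinder contributes a regular 12-gon of circumradius 10 (area = (12/2)·10.000²·sin(360°/12) = 300.00 mm²); the cube at (6.5, -1) is absent (z outside [-1.5, 11.5]); the 20×8 cube at (10.5, 4.5) contributes its full rectangle (area 160.00 mm²); the cube at (-0.5, 0.5) is not intersected at this z (z outside [3, 13.5]); Taking the first minus the rest: starting from the r=10 cylinder (300.00 mm²), the 20×8 cube at (10.5, 4.5) misses the remaining region (no effect) — area = 300.00 mm². Overall, the cross-section is a single solid region. Net area = 300.00 mm².

300.00 mm²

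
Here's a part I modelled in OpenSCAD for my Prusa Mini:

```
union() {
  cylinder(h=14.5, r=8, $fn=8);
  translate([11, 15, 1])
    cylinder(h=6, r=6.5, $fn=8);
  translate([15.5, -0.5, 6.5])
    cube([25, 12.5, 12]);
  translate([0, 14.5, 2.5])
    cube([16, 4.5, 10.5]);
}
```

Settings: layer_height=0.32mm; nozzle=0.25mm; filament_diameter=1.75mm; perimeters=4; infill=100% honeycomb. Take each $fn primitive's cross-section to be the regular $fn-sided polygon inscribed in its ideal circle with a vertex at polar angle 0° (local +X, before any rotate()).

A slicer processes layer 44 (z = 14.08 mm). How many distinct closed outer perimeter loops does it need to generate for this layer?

At z = 14.08 mm: the r=8 cylinder gives a regular 8-gon of circumradius 8 (constant along its height); the cylinder at (11, 15) is absent (z outside [1, 7]); the cube at (15.5, -0.5) (footprint 25×12.5) is included at this height; the cube at (0, 14.5) does not reach this height (z outside [2.5, 13]); Combining (union): the 2 present regions are separate (no shared area or edge), so areas and boundary lengths simply add and each stays a separate island — 2 connected regions. The result has 2 disconnected regions.

2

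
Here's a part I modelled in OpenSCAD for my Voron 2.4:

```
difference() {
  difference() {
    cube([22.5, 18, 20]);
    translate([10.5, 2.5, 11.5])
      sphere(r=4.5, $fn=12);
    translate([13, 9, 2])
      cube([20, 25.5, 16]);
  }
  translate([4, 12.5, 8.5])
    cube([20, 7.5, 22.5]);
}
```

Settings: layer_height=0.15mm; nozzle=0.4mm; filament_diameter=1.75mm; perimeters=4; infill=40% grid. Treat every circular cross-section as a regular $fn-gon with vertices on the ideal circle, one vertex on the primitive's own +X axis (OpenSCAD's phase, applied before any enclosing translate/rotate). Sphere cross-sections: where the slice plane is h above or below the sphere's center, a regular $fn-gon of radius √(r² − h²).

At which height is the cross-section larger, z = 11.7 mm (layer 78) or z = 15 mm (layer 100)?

Layer 78 (z = 11.7): the cube is present — its section is the full 22.5×18 rectangle (area 405.00 mm²); the sphere at (10.5, 2.5): section is a regular 12-gon, circumradius = √(r²−h²) = √(4.5²−0.2²) = 4.496 (area = (12/2)·4.496²·sin(360°/12) = 60.63 mm²); the cube at (13, 9) is present — its section is the full 20×25.5 rectangle (area 510.00 mm²); Taking the first minus the rest: starting from the 22.5×18 cube (405.00 mm²), the r=4.5 sphere at (10.5, 2.5) partially overlaps it — only the 51.07 mm² overlap (of its 60.63 mm²) is removed, clipping the outline; the 20×25.5 cube at (13, 9) partially overlaps it — only the 85.50 mm² overlap (of its 510.00 mm²) is removed, clipping the outline — area = 268.43 mm²; the 20×7.5 cube at (4, 12.5) contributes its full rectangle (area 150.00 mm²); Taking the first minus the rest: starting from the result so far (268.43 mm²), the 20×7.5 cube at (4, 12.5) partially overlaps it — only the 49.50 mm² overlap (of its 150.00 mm²) is removed, clipping the outline — area = 218.93 mm². So its area = 218.93 mm². Layer 100 (z = 15): the cube is present — its section is the full 22.5×18 rectangle (area 405.00 mm²); the r=4.5 sphere at (10.5, 2.5) contributes a regular 12-gon of circumradius √(4.5²−3.5²) = 2.828 (area = (12/2)·2.828²·sin(360°/12) = 24.00 mm²); the cube at (13, 9) (footprint 20×25.5) is included at this height (area 510.00 mm²); Subtracting the remaining from the first: starting from the 22.5×18 cube (405.00 mm²), the r=4.5 sphere at (10.5, 2.5) partially overlaps it — only the 23.60 mm² overlap (of its 24.00 mm²) is removed, clipping the outline; the 20×25.5 cube at (13, 9) partially overlaps it — only the 85.50 mm² overlap (of its 510.00 mm²) is removed, clipping the outline — area = 295.90 mm²; the cube at (4, 12.5) is present — its section is the full 20×7.5 rectangle (area 150.00 mm²); Subtracting the remaining from the first: starting from that combined region (295.90 mm²), the 20×7.5 cube at (4, 12.5) partially overlaps it — only the 49.50 mm² overlap (of its 150.00 mm²) is removed, clipping the outline — area = 246.40 mm². So its area = 246.40 mm². Layer 100 is larger (246.40 vs 218.93 mm²).

layer 100 (z = 15 mm)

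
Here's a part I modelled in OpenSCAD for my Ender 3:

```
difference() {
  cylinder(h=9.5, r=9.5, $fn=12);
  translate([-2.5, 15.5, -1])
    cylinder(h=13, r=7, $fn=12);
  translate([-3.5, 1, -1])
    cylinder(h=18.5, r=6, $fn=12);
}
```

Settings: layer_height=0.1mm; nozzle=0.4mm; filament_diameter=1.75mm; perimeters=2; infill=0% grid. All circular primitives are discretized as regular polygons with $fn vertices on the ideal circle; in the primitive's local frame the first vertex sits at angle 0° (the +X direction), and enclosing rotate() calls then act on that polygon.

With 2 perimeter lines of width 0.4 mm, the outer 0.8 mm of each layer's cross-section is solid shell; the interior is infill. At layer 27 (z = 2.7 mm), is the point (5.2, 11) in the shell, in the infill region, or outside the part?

outside

At z = 2.7 mm: the cylinder: section is a regular 12-gon, circumradius r=9.5; the r=7 cylinder at (-2.5, 15.5) contributes a regular 12-gon of circumradius 7; the r=6 cylinder at (-3.5, 1) gives a regular 12-gon of circumradius 6 (constant along its height); Taking the first minus the rest: starting from the r=9.5 cylinder, the r=7 cylinder at (-2.5, 15.5) partially overlaps it — only the 1.03 mm² overlap (of its 147.00 mm²) is removed, clipping the outline; the r=6 cylinder at (-3.5, 1) partially overlaps it — only the 107.08 mm² overlap (of its 108.00 mm²) is removed, clipping the outline — 1 connected region. Overall, the cross-section is a single solid region. The nearest boundary edge runs (0.62, 9.33)→(4.75, 8.23); distance from the point to it = 2.79 mm. The point is not inside any of the regions above, so it lies outside the cross-section (2.79 mm from the nearest boundary).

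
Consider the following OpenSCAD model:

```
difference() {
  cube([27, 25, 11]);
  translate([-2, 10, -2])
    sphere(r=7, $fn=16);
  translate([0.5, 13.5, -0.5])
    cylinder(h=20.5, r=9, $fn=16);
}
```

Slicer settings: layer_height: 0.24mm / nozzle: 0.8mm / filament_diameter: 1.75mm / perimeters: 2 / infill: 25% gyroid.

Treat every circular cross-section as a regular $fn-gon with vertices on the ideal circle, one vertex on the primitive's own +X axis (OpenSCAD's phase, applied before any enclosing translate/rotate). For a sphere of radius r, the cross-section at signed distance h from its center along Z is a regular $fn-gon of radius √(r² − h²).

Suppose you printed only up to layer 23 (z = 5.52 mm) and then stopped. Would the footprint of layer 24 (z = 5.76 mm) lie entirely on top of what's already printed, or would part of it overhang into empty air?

entirely on top

Compare the two slices. At z = 5.52: the cube (footprint 27×25) is included at this height (area 675.00 mm²); the sphere at (-2, 10) is absent (|z−center|=7.520 > r=7); the r=9 cylinder at (0.5, 13.5) gives a regular 16-gon of circumradius 9 (constant along its height) (area = (16/2)·9.000²·sin(360°/16) = 247.98 mm²); Subtracting the remaining from the first: starting from the 27×25 cube (675.00 mm²), the r=9 cylinder at (0.5, 13.5) partially overlaps it — only the 132.94 mm² overlap (of its 247.98 mm²) is removed, clipping the outline — area = 542.06 mm². At z = 5.76: the cube is present — its section is the full 27×25 rectangle (area 675.00 mm²); the sphere at (-2, 10) is absent (|z−center|=7.760 > r=7); the r=9 cylinder at (0.5, 13.5) gives a regular 16-gon of circumradius 9 (constant along its height) (area = (16/2)·9.000²·sin(360°/16) = 247.98 mm²); Taking the first minus the rest: starting from the 27×25 cube (675.00 mm²), the r=9 cylinder at (0.5, 13.5) partially overlaps it — only the 132.94 mm² overlap (of its 247.98 mm²) is removed, clipping the outline — area = 542.06 mm². Checking containment: the cross-section at z = 5.76 is a subset of the cross-section at z = 5.52.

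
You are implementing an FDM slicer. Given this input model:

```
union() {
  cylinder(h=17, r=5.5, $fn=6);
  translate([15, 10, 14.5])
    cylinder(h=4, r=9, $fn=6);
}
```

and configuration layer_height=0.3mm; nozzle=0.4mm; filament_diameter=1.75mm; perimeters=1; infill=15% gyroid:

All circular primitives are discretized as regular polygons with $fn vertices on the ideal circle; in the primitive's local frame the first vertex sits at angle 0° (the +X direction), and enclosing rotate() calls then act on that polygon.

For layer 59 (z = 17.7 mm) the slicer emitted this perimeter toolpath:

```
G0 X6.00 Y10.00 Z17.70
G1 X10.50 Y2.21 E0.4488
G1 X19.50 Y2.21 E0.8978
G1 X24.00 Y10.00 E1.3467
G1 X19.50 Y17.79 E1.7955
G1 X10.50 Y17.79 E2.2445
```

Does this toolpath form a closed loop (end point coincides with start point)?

Start point (G0): (6.00, 10.00). End point (last G1): the path does not return to the start — open.

no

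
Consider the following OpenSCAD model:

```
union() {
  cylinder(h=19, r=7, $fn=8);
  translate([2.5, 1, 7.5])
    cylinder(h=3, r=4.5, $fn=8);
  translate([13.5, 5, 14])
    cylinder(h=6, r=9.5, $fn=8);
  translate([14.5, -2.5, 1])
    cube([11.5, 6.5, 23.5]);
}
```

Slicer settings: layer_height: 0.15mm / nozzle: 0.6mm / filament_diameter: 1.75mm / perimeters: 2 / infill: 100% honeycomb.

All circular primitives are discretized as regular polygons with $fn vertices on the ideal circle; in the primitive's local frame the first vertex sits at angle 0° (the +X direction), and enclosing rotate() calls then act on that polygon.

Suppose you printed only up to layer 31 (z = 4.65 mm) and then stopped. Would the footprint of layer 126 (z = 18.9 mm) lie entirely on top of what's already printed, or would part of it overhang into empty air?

part overhangs

Compare the two slices. At z = 4.65: the r=7 cylinder contributes a regular 8-gon of circumradius 7 (area = (8/2)·7.000²·sin(360°/8) = 138.59 mm²); the cylinder at (2.5, 1) does not reach this height (z outside [7.5, 10.5]); the cylinder at (13.5, 5) is absent (z outside [14, 20]); the 11.5×6.5 cube at (14.5, -2.5) contributes its full rectangle (area 74.75 mm²); Combining (union): the 2 present regions are separate (no shared area or edge), so areas and boundary lengths simply add and each stays a separate island — area = 213.34 mm². At z = 18.9: the r=7 cylinder gives a regular 8-gon of circumradius 7 (constant along its height) (area = (8/2)·7.000²·sin(360°/8) = 138.59 mm²); the cylinder at (2.5, 1) is absent (z outside [7.5, 10.5]); the r=9.5 cylinder at (13.5, 5) contributes a regular 8-gon of circumradius 9.5 (area = (8/2)·9.500²·sin(360°/8) = 255.27 mm²); the cube at (14.5, -2.5) (footprint 11.5×6.5) is included at this height (area 74.75 mm²); Combining (union): the regions partially overlap — summed areas 468.61 mm² minus the doubly-counted overlap 48.48 mm² gives 420.13 mm² — area = 420.13 mm². Checking containment: at z = 18.9 the cross-section extends beyond the z = 4.65 cross-section by about 206.79 mm².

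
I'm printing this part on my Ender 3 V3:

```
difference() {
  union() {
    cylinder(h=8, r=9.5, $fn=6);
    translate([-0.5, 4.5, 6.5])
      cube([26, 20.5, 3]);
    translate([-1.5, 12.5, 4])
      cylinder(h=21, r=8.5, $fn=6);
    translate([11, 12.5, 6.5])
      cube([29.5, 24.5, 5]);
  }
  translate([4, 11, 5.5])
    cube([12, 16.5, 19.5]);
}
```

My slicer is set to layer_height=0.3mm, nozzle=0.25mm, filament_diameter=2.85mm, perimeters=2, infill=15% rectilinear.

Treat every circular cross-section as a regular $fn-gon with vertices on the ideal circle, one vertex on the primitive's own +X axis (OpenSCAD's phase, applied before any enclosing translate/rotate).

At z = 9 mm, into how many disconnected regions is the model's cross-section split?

At z = 9 mm: the cylinder is not intersected at this z (z outside [0, 8]); the cube at (-0.5, 4.5) is present — its section is the full 26×20.5 rectangle; the cylinder at (-1.5, 12.5): section is a regular 6-gon, circumradius r=8.5; the 29.5×24.5 cube at (11, 12.5) contributes its full rectangle; Merging all regions: the regions partially overlap (shared area 260.38 mm²), so overlapping operands fuse into one piece — 1 connected region; the cube at (4, 11) is present — its section is the full 12×16.5 rectangle; After the difference (first − rest): starting from the result so far, the 12×16.5 cube at (4, 11) partially overlaps it — only the 180.50 mm² overlap (of its 198.00 mm²) is removed, clipping the outline — 1 connected region. The result has 1 disconnected region.

1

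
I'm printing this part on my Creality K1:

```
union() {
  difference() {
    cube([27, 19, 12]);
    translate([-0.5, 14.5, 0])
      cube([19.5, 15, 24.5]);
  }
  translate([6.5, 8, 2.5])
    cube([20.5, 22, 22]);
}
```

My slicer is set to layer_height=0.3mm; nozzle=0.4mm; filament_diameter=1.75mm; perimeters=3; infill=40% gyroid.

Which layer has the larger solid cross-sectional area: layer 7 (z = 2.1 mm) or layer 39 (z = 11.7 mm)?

layer 39 (z = 11.7 mm)

Layer 7 (z = 2.1): the cube (footprint 27×19) is included at this height (area 513.00 mm²); the cube at (-0.5, 14.5) (footprint 19.5×15) is included at this height (area 292.50 mm²); Taking the first minus the rest: starting from the 27×19 cube (513.00 mm²), the 19.5×15 cube at (-0.5, 14.5) partially overlaps it — only the 85.50 mm² overlap (of its 292.50 mm²) is removed, clipping the outline — area = 427.50 mm²; the cube at (6.5, 8) is not intersected at this z (z outside [2.5, 24.5]); Taking the union: only that combined region is present, so the union is just that shape — area = 427.50 mm². So its area = 427.50 mm². Layer 39 (z = 11.7): the cube (footprint 27×19) is included at this height (area 513.00 mm²); the cube at (-0.5, 14.5) is present — its section is the full 19.5×15 rectangle (area 292.50 mm²); After the difference (first − rest): starting from the 27×19 cube (513.00 mm²), the 19.5×15 cube at (-0.5, 14.5) partially overlaps it — only the 85.50 mm² overlap (of its 292.50 mm²) is removed, clipping the outline — area = 427.50 mm²; the cube at (6.5, 8) is present — its section is the full 20.5×22 rectangle (area 451.00 mm²); Merging all regions: the regions partially overlap — summed areas 878.50 mm² minus the doubly-counted overlap 169.25 mm² gives 709.25 mm² — area = 709.25 mm². So its area = 709.25 mm². Layer 39 is larger (709.25 vs 427.50 mm²).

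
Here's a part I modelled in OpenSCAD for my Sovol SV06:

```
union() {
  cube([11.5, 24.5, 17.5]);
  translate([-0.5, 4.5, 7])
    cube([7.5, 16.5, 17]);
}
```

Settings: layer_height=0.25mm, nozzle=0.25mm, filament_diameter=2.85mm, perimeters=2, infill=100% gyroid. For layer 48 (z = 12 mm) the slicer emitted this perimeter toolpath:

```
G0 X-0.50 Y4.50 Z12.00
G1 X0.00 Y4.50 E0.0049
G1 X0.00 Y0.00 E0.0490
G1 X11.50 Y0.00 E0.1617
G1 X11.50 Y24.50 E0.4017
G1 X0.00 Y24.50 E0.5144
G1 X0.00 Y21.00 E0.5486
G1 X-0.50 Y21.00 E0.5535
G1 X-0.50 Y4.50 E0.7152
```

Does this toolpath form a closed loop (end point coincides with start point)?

yes

Start point (G0): (-0.50, 4.50). End point (last G1): the path returns to the start — closed.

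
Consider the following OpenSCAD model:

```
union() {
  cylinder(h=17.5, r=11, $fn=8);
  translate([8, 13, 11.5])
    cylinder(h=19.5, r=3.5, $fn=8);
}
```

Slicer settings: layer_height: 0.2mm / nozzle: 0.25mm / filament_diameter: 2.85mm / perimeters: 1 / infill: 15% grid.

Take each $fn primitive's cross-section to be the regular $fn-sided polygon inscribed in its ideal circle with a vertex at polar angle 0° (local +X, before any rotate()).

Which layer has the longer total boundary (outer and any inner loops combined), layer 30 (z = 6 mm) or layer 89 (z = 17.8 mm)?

layer 30 (z = 6 mm)

Layer 30 (z = 6): the cylinder: section is a regular 8-gon, circumradius r=11 (perimeter = 2·8·11.000·sin(180°/8) = 67.35 mm); the cylinder at (8, 13) does not reach this height (z outside [11.5, 31]); Merging all regions: only the r=11 cylinder is present, so the union is just that shape — boundary = 67.35 mm. So its perimeter = 67.35 mm. Layer 89 (z = 17.8): the cylinder does not reach this height (z outside [0, 17.5]); the cylinder at (8, 13): section is a regular 8-gon, circumradius r=3.5 (perimeter = 2·8·3.500·sin(180°/8) = 21.43 mm); Taking the union: only the r=3.5 cylinder at (8, 13) is present, so the union is just that shape — boundary = 21.43 mm. So its perimeter = 21.43 mm. Layer 30 is larger (67.35 vs 21.43 mm).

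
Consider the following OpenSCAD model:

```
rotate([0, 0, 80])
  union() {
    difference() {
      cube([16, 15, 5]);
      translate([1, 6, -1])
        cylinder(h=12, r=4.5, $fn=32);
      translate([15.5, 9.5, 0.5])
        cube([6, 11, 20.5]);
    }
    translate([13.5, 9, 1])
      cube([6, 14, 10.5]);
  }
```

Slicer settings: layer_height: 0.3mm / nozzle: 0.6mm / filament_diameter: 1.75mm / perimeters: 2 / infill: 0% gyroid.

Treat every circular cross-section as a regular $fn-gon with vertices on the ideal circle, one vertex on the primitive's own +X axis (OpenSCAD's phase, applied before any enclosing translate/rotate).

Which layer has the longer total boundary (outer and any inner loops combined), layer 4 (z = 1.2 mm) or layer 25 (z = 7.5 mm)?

layer 4 (z = 1.2 mm)

Layer 4 (z = 1.2): the cube (footprint 16×15) is included at this height (perimeter 62.00 mm); the r=4.5 cylinder at (1, 6) contributes a regular 32-gon of circumradius 4.5 (perimeter = 2·32·4.500·sin(180°/32) = 28.23 mm); the 6×11 cube at (15.5, 9.5) contributes its full rectangle (perimeter 34.00 mm); After the difference (first − rest): starting from the 16×15 cube, the r=4.5 cylinder at (1, 6) partially overlaps it — only the 40.50 mm² overlap (of its 63.21 mm²) is removed, clipping the outline; the 6×11 cube at (15.5, 9.5) partially overlaps it — only the 2.75 mm² overlap (of its 66.00 mm²) is removed, clipping the outline — boundary = 69.38 mm; the cube at (13.5, 9) (footprint 6×14) is included at this height (perimeter 40.00 mm); Combining (union): the regions partially overlap (shared area 12.25 mm²), so the edge portions inside another operand are dropped and the merged outline is re-measured after clipping — boundary = 92.38 mm; (whole slice rotated 80° about Z — lengths, areas and connectivity unchanged). So its perimeter = 92.38 mm. Layer 25 (z = 7.5): the cube does not reach this height (z outside [0, 5]); the cylinder at (1, 6): section is a regular 32-gon, circumradius r=4.5 (perimeter = 2·32·4.500·sin(180°/32) = 28.23 mm); the 6×11 cube at (15.5, 9.5) contributes its full rectangle (perimeter 34.00 mm); After the difference (first − rest): the first operand is absent here, so nothing remains; the 6×14 cube at (13.5, 9) contributes its full rectangle (perimeter 40.00 mm); Taking the union: only the 6×14 cube at (13.5, 9) is present, so the union is just that shape — boundary = 40.00 mm; (rotated 80° about Z; rotation is an isometry so areas/perimeters/island counts are preserved). So its perimeter = 40.00 mm. Layer 4 is larger (92.38 vs 40.00 mm).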